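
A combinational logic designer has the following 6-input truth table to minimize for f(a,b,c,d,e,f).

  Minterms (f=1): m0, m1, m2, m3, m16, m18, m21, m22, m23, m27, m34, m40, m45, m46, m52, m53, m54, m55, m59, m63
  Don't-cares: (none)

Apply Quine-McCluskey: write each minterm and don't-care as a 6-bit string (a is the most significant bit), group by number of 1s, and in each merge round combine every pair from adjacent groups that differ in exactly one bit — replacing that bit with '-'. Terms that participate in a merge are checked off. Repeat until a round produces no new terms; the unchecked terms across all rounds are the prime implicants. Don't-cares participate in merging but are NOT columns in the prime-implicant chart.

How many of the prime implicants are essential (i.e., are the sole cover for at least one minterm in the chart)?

9

size-2^0 implicants → 000000(✓)  000001(✓)  000010(✓)  000011(✓)  010000(✓)  010010(✓)  010101(✓)  010110(✓)  010111(✓)  011011(✓)  100010(✓)  101000  101101  101110  110100(✓)  110101(✓)  110110(✓)  110111(✓)  111011(✓)  111111(✓)
size-2^1 implicants → -00010  -10101(✓)  -10110(✓)  -10111(✓)  -11011  0-0000(✓)  0-0010(✓)  0000-0(✓)  0000-1(✓)  00000-(✓)  00001-(✓)  010-10  0100-0(✓)  0101-1(✓)  01011-(✓)  11-111  1101-0(✓)  1101-1(✓)  11010-(✓)  11011-(✓)  111-11
size-2^2 implicants → -101-1  -1011-  0-00-0  0000--  1101--
Unchecked terms (primes): -00010, -101-1, -1011-, -11011, 0-00-0, 0000--, 010-10, 101000, 101101, 101110, 11-111, 1101--, 111-11
Minterm coverage:
  m0 ⊆ 0-00-0,0000--
  m1 ⊆ 0000-- [E]
  m2 ⊆ -00010,0-00-0,0000--
  m3 ⊆ 0000-- [E]
  m16 ⊆ 0-00-0 [E]
  m18 ⊆ 0-00-0,010-10
  m21 ⊆ -101-1 [E]
  m22 ⊆ -1011-,010-10
  m23 ⊆ -101-1,-1011-
  m27 ⊆ -11011 [E]
  m34 ⊆ -00010 [E]
  m40 ⊆ 101000 [E]
  m45 ⊆ 101101 [E]
  m46 ⊆ 101110 [E]
  m52 ⊆ 1101-- [E]
  m53 ⊆ -101-1,1101--
  m54 ⊆ -1011-,1101--
  m55 ⊆ -101-1,-1011-,11-111,1101--
  m59 ⊆ -11011,111-11
  m63 ⊆ 11-111,111-11
E = {-00010, -101-1, -11011, 0-00-0, 0000--, 101000, 101101, 101110, 1101--}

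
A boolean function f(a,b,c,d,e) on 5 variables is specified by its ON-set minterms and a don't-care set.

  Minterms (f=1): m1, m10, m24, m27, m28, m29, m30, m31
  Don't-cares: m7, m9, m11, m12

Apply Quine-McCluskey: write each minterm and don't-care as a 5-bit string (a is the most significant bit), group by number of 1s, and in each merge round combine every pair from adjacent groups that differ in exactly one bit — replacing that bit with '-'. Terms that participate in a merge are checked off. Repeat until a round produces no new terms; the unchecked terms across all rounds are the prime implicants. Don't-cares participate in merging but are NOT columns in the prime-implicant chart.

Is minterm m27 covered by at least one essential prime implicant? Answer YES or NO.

NO

size-2^0 implicants → 00001(✓)  00111  01001(✓)  01010(✓)  01011(✓)  01100(✓)  11000(✓)  11011(✓)  11100(✓)  11101(✓)  11110(✓)  11111(✓)
size-2^1 implicants → -1011  -1100  0-001  010-1  0101-  11-00  11-11  111-0(✓)  111-1(✓)  1110-(✓)  1111-(✓)
size-2^2 implicants → 111--
Unchecked terms (primes): -1011, -1100, 0-001, 00111, 010-1, 0101-, 11-00, 11-11, 111--
Minterm coverage:
  m1 ⊆ 0-001 [E]
  m10 ⊆ 0101- [E]
  m24 ⊆ 11-00 [E]
  m27 ⊆ -1011,11-11
  m28 ⊆ -1100,11-00,111--
  m29 ⊆ 111-- [E]
  m30 ⊆ 111-- [E]
  m31 ⊆ 11-11,111--
E = {0-001, 0101-, 11-00, 111--}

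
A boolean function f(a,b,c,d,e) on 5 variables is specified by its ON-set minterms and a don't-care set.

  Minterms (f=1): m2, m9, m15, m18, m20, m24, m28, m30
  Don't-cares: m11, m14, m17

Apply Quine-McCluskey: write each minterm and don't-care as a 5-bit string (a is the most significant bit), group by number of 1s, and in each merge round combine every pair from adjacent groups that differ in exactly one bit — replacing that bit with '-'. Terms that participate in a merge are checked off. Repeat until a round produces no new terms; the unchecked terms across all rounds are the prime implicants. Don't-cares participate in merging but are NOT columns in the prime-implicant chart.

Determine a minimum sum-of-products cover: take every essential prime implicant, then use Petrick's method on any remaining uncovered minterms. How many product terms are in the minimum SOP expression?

size-2^0 implicants → 00010(✓)  01001(✓)  01011(✓)  01110(✓)  01111(✓)  10001  10010(✓)  10100(✓)  11000(✓)  11100(✓)  11110(✓)
size-2^1 implicants → -0010  -1110  01-11  010-1  0111-  1-100  11-00  111-0
Unchecked terms (primes): -0010, -1110, 01-11, 010-1, 0111-, 1-100, 10001, 11-00, 111-0
Minterm coverage:
  m2 ⊆ -0010 [E]
  m9 ⊆ 010-1 [E]
  m15 ⊆ 01-11,0111-
  m18 ⊆ -0010 [E]
  m20 ⊆ 1-100 [E]
  m24 ⊆ 11-00 [E]
  m28 ⊆ 1-100,11-00,111-0
  m30 ⊆ -1110,111-0
E = {-0010, 010-1, 1-100, 11-00}
Petrick residual → -1110, 01-11
Cover = b'c'de' + bcde' + a'bde + a'bc'e + acd'e' + abd'e'  |cover|=6

6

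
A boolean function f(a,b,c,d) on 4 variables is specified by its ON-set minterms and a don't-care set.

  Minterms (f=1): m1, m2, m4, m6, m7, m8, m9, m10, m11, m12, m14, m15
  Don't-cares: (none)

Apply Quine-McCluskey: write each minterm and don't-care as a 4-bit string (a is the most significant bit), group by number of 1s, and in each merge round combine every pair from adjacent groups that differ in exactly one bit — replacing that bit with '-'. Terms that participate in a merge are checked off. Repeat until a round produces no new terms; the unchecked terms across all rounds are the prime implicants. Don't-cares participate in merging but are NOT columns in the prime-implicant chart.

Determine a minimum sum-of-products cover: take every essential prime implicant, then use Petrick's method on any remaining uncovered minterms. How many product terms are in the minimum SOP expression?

5

Round 0: 0001✓ 0010✓ 0100✓ 0110✓ 0111✓ 1000✓ 1001✓ 1010✓ 1011✓ 1100✓ 1110✓ 1111✓
Round 1: -001 -010✓ -100✓ -110✓ -111✓ 0-10✓ 01-0✓ 011-✓ 1-00✓ 1-10✓ 1-11✓ 10-0✓ 10-1✓ 100-✓ 101-✓ 11-0✓ 111-✓
Round 2: --10 -1-0 -11- 1--0 1-1- 10--
PIs = {--10, -001, -1-0, -11-, 1--0, 1-1-, 10--}
Coverage chart:
  m1: -001 ←essential
  m2: --10 ←essential
  m4: -1-0 ←essential
  m6: --10,-1-0,-11-
  m7: -11- ←essential
  m8: 1--0,10--
  m9: -001,10--
  m10: --10,1--0,1-1-,10--
  m11: 1-1-,10--
  m12: -1-0,1--0
  m14: --10,-1-0,-11-,1--0,1-1-
  m15: -11-,1-1-
Essential: --10, -001, -1-0, -11-
Petrick residual → 10--
Min cover (5 terms): cd' + b'c'd + bd' + bc + ab'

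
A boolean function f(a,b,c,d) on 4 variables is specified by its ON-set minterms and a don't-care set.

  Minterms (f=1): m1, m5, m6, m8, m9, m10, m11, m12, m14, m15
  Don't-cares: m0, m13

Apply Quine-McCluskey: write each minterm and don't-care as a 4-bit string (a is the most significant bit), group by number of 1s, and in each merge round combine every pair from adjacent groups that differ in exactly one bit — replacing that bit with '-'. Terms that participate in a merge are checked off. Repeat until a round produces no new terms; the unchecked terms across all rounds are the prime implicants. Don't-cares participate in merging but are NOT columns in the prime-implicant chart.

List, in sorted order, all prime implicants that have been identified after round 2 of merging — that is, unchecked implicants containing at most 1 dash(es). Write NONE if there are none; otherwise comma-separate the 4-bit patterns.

-110

size-2^0 implicants → 0000(✓)  0001(✓)  0101(✓)  0110(✓)  1000(✓)  1001(✓)  1010(✓)  1011(✓)  1100(✓)  1101(✓)  1110(✓)  1111(✓)
size-2^1 implicants → -000(✓)  -001(✓)  -101(✓)  -110  0-01(✓)  000-(✓)  1-00(✓)  1-01(✓)  1-10(✓)  1-11(✓)  10-0(✓)  10-1(✓)  100-(✓)  101-(✓)  11-0(✓)  11-1(✓)  110-(✓)  111-(✓)
size-2^2 implicants → --01  -00-  1--0(✓)  1--1(✓)  1-0-(✓)  1-1-(✓)  10--(✓)  11--(✓)
size-2^3 implicants → 1---
Unchecked terms (primes): --01, -00-, -110, 1---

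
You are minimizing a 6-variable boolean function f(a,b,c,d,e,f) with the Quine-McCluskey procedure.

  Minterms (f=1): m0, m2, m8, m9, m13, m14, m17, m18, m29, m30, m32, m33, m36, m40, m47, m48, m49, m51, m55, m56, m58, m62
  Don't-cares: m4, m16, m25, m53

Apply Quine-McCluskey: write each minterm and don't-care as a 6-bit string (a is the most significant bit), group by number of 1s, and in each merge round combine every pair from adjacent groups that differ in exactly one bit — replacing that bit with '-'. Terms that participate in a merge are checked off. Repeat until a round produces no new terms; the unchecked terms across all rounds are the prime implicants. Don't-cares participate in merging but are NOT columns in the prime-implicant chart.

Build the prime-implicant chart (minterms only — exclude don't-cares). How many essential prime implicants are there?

Round 0: 000000✓ 000010✓ 000100✓ 001000✓ 001001✓ 001101✓ 001110✓ 010000✓ 010001✓ 010010✓ 011001✓ 011101✓ 011110✓ 100000✓ 100001✓ 100100✓ 101000✓ 101111 110000✓ 110001✓ 110011✓ 110101✓ 110111✓ 111000✓ 111010✓ 111110✓
Round 1: -00000✓ -00100✓ -01000✓ -10000✓ -10001✓ -11110 0-0000✓ 0-0010✓ 0-1001✓ 0-1101✓ 0-1110 00-000✓ 000-00✓ 0000-0✓ 001-01✓ 00100- 01-001 0100-0✓ 01000-✓ 011-01✓ 1-0000✓ 1-0001✓ 1-1000✓ 10-000✓ 100-00✓ 10000-✓ 11-000✓ 110-01✓ 110-11✓ 1100-1✓ 11000-✓ 1101-1✓ 111-10 1110-0
Round 2: --0000 -0-000 -00-00 -1000- 0-00-0 0-1-01 1--000 1-000- 110--1
PIs = {--0000, -0-000, -00-00, -1000-, -11110, 0-00-0, 0-1-01, 0-1110, 00100-, 01-001, 1--000, 1-000-, 101111, 110--1, 111-10, 1110-0}
Coverage chart:
  m0: --0000,-0-000,-00-00,0-00-0
  m2: 0-00-0 ←essential
  m8: -0-000,00100-
  m9: 0-1-01,00100-
  m13: 0-1-01 ←essential
  m14: 0-1110 ←essential
  m17: -1000-,01-001
  m18: 0-00-0 ←essential
  m29: 0-1-01 ←essential
  m30: -11110,0-1110
  m32: --0000,-0-000,-00-00,1--000,1-000-
  m33: 1-000- ←essential
  m36: -00-00 ←essential
  m40: -0-000,1--000
  m47: 101111 ←essential
  m48: --0000,-1000-,1--000,1-000-
  m49: -1000-,1-000-,110--1
  m51: 110--1 ←essential
  m55: 110--1 ←essential
  m56: 1--000,1110-0
  m58: 111-10,1110-0
  m62: -11110,111-10
Essential: -00-00, 0-00-0, 0-1-01, 0-1110, 1-000-, 101111, 110--1

7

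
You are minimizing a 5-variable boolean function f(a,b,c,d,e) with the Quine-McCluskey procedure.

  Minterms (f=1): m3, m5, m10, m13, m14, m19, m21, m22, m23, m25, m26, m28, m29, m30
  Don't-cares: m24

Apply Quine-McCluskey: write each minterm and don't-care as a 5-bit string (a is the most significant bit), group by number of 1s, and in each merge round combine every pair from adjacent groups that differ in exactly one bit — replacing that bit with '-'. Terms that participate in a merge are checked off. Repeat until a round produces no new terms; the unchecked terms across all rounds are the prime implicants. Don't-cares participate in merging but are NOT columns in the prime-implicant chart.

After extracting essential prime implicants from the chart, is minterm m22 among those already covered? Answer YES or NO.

size-2^0 implicants → 00011(✓)  00101(✓)  01010(✓)  01101(✓)  01110(✓)  10011(✓)  10101(✓)  10110(✓)  10111(✓)  11000(✓)  11001(✓)  11010(✓)  11100(✓)  11101(✓)  11110(✓)
size-2^1 implicants → -0011  -0101(✓)  -1010(✓)  -1101(✓)  -1110(✓)  0-101(✓)  01-10(✓)  1-101(✓)  1-110  10-11  101-1  1011-  11-00(✓)  11-01(✓)  11-10(✓)  110-0(✓)  1100-(✓)  111-0(✓)  1110-(✓)
size-2^2 implicants → --101  -1-10  11--0  11-0-
Unchecked terms (primes): --101, -0011, -1-10, 1-110, 10-11, 101-1, 1011-, 11--0, 11-0-
Minterm coverage:
  m3 ⊆ -0011 [E]
  m5 ⊆ --101 [E]
  m10 ⊆ -1-10 [E]
  m13 ⊆ --101 [E]
  m14 ⊆ -1-10 [E]
  m19 ⊆ -0011,10-11
  m21 ⊆ --101,101-1
  m22 ⊆ 1-110,1011-
  m23 ⊆ 10-11,101-1,1011-
  m25 ⊆ 11-0- [E]
  m26 ⊆ -1-10,11--0
  m28 ⊆ 11--0,11-0-
  m29 ⊆ --101,11-0-
  m30 ⊆ -1-10,1-110,11--0
E = {--101, -0011, -1-10, 11-0-}

NO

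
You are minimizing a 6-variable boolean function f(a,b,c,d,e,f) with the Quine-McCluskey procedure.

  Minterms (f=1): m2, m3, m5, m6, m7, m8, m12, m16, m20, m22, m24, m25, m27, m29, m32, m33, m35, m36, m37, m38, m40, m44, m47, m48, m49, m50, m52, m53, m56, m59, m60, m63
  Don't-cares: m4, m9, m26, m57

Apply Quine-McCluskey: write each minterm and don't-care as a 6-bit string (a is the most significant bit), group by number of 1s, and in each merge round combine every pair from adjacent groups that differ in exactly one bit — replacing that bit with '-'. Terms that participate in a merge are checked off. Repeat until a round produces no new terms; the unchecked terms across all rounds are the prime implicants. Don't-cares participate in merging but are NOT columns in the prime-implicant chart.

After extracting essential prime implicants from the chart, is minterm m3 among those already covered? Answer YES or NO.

size-2^0 implicants → 000010(✓)  000011(✓)  000100(✓)  000101(✓)  000110(✓)  000111(✓)  001000(✓)  001001(✓)  001100(✓)  010000(✓)  010100(✓)  010110(✓)  011000(✓)  011001(✓)  011010(✓)  011011(✓)  011101(✓)  100000(✓)  100001(✓)  100011(✓)  100100(✓)  100101(✓)  100110(✓)  101000(✓)  101100(✓)  101111(✓)  110000(✓)  110001(✓)  110010(✓)  110100(✓)  110101(✓)  111000(✓)  111001(✓)  111011(✓)  111100(✓)  111111(✓)
size-2^1 implicants → -00011  -00100(✓)  -00101(✓)  -00110(✓)  -01000(✓)  -01100(✓)  -10000(✓)  -10100(✓)  -11000(✓)  -11001(✓)  -11011(✓)  0-0100(✓)  0-0110(✓)  0-1000(✓)  0-1001(✓)  00-100(✓)  000-10(✓)  000-11(✓)  00001-(✓)  0001-0(✓)  0001-1(✓)  00010-(✓)  00011-(✓)  001-00(✓)  00100-(✓)  01-000(✓)  010-00(✓)  0101-0(✓)  011-01  0110-0(✓)  0110-1(✓)  01100-(✓)  01101-(✓)  1-0000(✓)  1-0001(✓)  1-0100(✓)  1-0101(✓)  1-1000(✓)  1-1100(✓)  1-1111  10-000(✓)  10-100(✓)  100-00(✓)  100-01(✓)  1000-1  10000-(✓)  1001-0(✓)  10010-(✓)  101-00(✓)  11-000(✓)  11-001(✓)  11-100(✓)  110-00(✓)  110-01(✓)  1100-0  11000-(✓)  11010-(✓)  111-00(✓)  111-11  1110-1(✓)  11100-(✓)
size-2^2 implicants → --0100  --1000  -0-100  -001-0  -0010-  -01-00  -1-000  -10-00  -110-1  -1100-  0-01-0  0-100-  000-1-  0001--  0110--  1--000(✓)  1--100(✓)  1-0-00(✓)  1-0-01(✓)  1-000-(✓)  1-010-(✓)  1-1-00(✓)  10--00(✓)  100-0-(✓)  11--00(✓)  11-00-  110-0-(✓)
size-2^3 implicants → 1---00  1-0-0-
Unchecked terms (primes): --0100, --1000, -0-100, -00011, -001-0, -0010-, -01-00, -1-000, -10-00, -110-1, -1100-, 0-01-0, 0-100-, 000-1-, 0001--, 011-01, 0110--, 1---00, 1-0-0-, 1-1111, 1000-1, 11-00-, 1100-0, 111-11
Minterm coverage:
  m2 ⊆ 000-1- [E]
  m3 ⊆ -00011,000-1-
  m5 ⊆ -0010-,0001--
  m6 ⊆ -001-0,0-01-0,000-1-,0001--
  m7 ⊆ 000-1-,0001--
  m8 ⊆ --1000,-01-00,0-100-
  m12 ⊆ -0-100,-01-00
  m16 ⊆ -1-000,-10-00
  m20 ⊆ --0100,-10-00,0-01-0
  m22 ⊆ 0-01-0 [E]
  m24 ⊆ --1000,-1-000,-1100-,0-100-,0110--
  m25 ⊆ -110-1,-1100-,0-100-,011-01,0110--
  m27 ⊆ -110-1,0110--
  m29 ⊆ 011-01 [E]
  m32 ⊆ 1---00,1-0-0-
  m33 ⊆ 1-0-0-,1000-1
  m35 ⊆ -00011,1000-1
  m36 ⊆ --0100,-0-100,-001-0,-0010-,1---00,1-0-0-
  m37 ⊆ -0010-,1-0-0-
  m38 ⊆ -001-0 [E]
  m40 ⊆ --1000,-01-00,1---00
  m44 ⊆ -0-100,-01-00,1---00
  m47 ⊆ 1-1111 [E]
  m48 ⊆ -1-000,-10-00,1---00,1-0-0-,11-00-,1100-0
  m49 ⊆ 1-0-0-,11-00-
  m50 ⊆ 1100-0 [E]
  m52 ⊆ --0100,-10-00,1---00,1-0-0-
  m53 ⊆ 1-0-0- [E]
  m56 ⊆ --1000,-1-000,-1100-,1---00,11-00-
  m59 ⊆ -110-1,111-11
  m60 ⊆ 1---00 [E]
  m63 ⊆ 1-1111,111-11
E = {-001-0, 0-01-0, 000-1-, 011-01, 1---00, 1-0-0-, 1-1111, 1100-0}

YES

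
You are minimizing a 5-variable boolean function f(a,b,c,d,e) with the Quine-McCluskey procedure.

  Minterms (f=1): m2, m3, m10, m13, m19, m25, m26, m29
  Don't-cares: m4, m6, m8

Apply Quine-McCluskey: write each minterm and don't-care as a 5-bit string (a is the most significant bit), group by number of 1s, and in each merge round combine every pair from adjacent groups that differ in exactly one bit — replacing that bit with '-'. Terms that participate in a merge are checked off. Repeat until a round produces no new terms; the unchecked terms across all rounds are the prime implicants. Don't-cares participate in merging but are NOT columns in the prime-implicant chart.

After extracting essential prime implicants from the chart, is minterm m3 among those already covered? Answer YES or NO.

YES

[col 0] 00010*, 00011*, 00100*, 00110*, 01000*, 01010*, 01101*, 10011*, 11001*, 11010*, 11101*
[col 1] -0011, -1010, -1101, 0-010, 00-10, 0001-, 001-0, 010-0, 11-01
Prime implicants: -0011, -1010, -1101, 0-010, 00-10, 0001-, 001-0, 010-0, 11-01
PI chart (minterm → PIs covering it):
  2 | 0-010,00-10,0001-
  3 | -0011,0001-
  10 | -1010,0-010,010-0
  13 | -1101  (sole → essential)
  19 | -0011  (sole → essential)
  25 | 11-01  (sole → essential)
  26 | -1010  (sole → essential)
  29 | -1101,11-01
Essential prime implicants: -0011, -1010, -1101, 11-01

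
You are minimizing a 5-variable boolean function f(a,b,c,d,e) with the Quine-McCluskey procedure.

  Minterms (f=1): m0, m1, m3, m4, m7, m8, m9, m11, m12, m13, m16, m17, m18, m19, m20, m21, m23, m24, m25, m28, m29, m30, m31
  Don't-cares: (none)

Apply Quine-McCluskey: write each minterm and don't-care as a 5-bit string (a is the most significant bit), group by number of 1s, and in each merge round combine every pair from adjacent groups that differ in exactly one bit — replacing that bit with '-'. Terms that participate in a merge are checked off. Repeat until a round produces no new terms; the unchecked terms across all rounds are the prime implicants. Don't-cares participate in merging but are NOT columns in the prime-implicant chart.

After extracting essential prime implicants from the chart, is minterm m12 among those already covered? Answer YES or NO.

[col 0] 00000*, 00001*, 00011*, 00100*, 00111*, 01000*, 01001*, 01011*, 01100*, 01101*, 10000*, 10001*, 10010*, 10011*, 10100*, 10101*, 10111*, 11000*, 11001*, 11100*, 11101*, 11110*, 11111*
[col 1] -0000*, -0001*, -0011*, -0100*, -0111*, -1000*, -1001*, -1100*, -1101*, 0-000*, 0-001*, 0-011*, 0-100*, 00-00*, 00-11*, 000-1*, 0000-*, 01-00*, 01-01*, 010-1*, 0100-*, 0110-*, 1-000*, 1-001*, 1-100*, 1-101*, 1-111*, 10-00*, 10-01*, 10-11*, 100-0*, 100-1*, 1000-*, 1001-*, 101-1*, 1010-*, 11-00*, 11-01*, 1100-*, 111-0*, 111-1*, 1110-*, 1111-*
[col 2] --000*, --001*, --100*, -0-00*, -0-11, -00-1, -000-*, -1-00*, -1-01*, -100-*, -110-*, 0--00*, 0-0-1, 0-00-*, 01-0-*, 1--00*, 1--01*, 1-00-*, 1-1-1, 1-10-*, 10--1, 10-0-*, 100--, 11-0-*, 111--
[col 3] ---00, --00-, -1-0-, 1--0-
Prime implicants: ---00, --00-, -0-11, -00-1, -1-0-, 0-0-1, 1--0-, 1-1-1, 10--1, 100--, 111--
PI chart (minterm → PIs covering it):
  0 | ---00,--00-
  1 | --00-,-00-1,0-0-1
  3 | -0-11,-00-1,0-0-1
  4 | ---00  (sole → essential)
  7 | -0-11  (sole → essential)
  8 | ---00,--00-,-1-0-
  9 | --00-,-1-0-,0-0-1
  11 | 0-0-1  (sole → essential)
  12 | ---00,-1-0-
  13 | -1-0-  (sole → essential)
  16 | ---00,--00-,1--0-,100--
  17 | --00-,-00-1,1--0-,10--1,100--
  18 | 100--  (sole → essential)
  19 | -0-11,-00-1,10--1,100--
  20 | ---00,1--0-
  21 | 1--0-,1-1-1,10--1
  23 | -0-11,1-1-1,10--1
  24 | ---00,--00-,-1-0-,1--0-
  25 | --00-,-1-0-,1--0-
  28 | ---00,-1-0-,1--0-,111--
  29 | -1-0-,1--0-,1-1-1,111--
  30 | 111--  (sole → essential)
  31 | 1-1-1,111--
Essential prime implicants: ---00, -0-11, -1-0-, 0-0-1, 100--, 111--

YES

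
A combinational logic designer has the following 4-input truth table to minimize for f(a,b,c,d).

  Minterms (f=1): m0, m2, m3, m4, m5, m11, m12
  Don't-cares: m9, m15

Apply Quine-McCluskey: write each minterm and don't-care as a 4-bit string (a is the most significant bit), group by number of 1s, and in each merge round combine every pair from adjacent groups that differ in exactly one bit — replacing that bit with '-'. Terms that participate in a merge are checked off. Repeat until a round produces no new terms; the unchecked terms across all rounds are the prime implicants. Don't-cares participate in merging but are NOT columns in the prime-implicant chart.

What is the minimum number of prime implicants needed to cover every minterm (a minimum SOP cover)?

[col 0] 0000*, 0010*, 0011*, 0100*, 0101*, 1001*, 1011*, 1100*, 1111*
[col 1] -011, -100, 0-00, 00-0, 001-, 010-, 1-11, 10-1
Prime implicants: -011, -100, 0-00, 00-0, 001-, 010-, 1-11, 10-1
PI chart (minterm → PIs covering it):
  0 | 0-00,00-0
  2 | 00-0,001-
  3 | -011,001-
  4 | -100,0-00,010-
  5 | 010-  (sole → essential)
  11 | -011,1-11,10-1
  12 | -100  (sole → essential)
Essential prime implicants: -100, 010-
Petrick residual → -011, 00-0
Minimum SOP uses 4 PIs: b'cd + bc'd' + a'b'd' + a'bc'

4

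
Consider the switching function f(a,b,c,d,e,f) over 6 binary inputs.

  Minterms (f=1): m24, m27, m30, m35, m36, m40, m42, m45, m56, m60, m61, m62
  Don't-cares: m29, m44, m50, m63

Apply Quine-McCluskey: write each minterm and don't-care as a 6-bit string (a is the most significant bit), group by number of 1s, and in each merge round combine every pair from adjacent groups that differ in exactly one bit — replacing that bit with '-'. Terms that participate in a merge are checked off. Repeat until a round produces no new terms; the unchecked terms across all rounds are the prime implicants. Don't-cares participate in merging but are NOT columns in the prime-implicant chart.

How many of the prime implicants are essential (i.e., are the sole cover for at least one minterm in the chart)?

[col 0] 011000*, 011011, 011101*, 011110*, 100011, 100100*, 101000*, 101010*, 101100*, 101101*, 110010, 111000*, 111100*, 111101*, 111110*, 111111*
[col 1] -11000, -11101, -11110, 1-1000*, 1-1100*, 1-1101*, 10-100, 101-00*, 1010-0, 10110-*, 111-00*, 1111-0*, 1111-1*, 11110-*, 11111-*
[col 2] 1-1-00, 1-110-, 1111--
Prime implicants: -11000, -11101, -11110, 011011, 1-1-00, 1-110-, 10-100, 100011, 1010-0, 110010, 1111--
PI chart (minterm → PIs covering it):
  24 | -11000  (sole → essential)
  27 | 011011  (sole → essential)
  30 | -11110  (sole → essential)
  35 | 100011  (sole → essential)
  36 | 10-100  (sole → essential)
  40 | 1-1-00,1010-0
  42 | 1010-0  (sole → essential)
  45 | 1-110-  (sole → essential)
  56 | -11000,1-1-00
  60 | 1-1-00,1-110-,1111--
  61 | -11101,1-110-,1111--
  62 | -11110,1111--
Essential prime implicants: -11000, -11110, 011011, 1-110-, 10-100, 100011, 1010-0

7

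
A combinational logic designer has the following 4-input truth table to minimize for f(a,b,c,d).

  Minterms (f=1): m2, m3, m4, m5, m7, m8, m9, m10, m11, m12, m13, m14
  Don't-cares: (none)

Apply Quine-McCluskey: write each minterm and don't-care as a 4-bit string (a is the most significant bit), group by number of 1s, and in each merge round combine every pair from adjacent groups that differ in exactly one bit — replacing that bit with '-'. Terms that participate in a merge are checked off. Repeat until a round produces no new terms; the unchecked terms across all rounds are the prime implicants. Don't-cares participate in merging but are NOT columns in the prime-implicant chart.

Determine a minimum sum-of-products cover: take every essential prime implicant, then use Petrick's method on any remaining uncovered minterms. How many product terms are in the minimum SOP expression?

[col 0] 0010*, 0011*, 0100*, 0101*, 0111*, 1000*, 1001*, 1010*, 1011*, 1100*, 1101*, 1110*
[col 1] -010*, -011*, -100*, -101*, 0-11, 001-*, 01-1, 010-*, 1-00*, 1-01*, 1-10*, 10-0*, 10-1*, 100-*, 101-*, 11-0*, 110-*
[col 2] -01-, -10-, 1--0, 1-0-, 10--
Prime implicants: -01-, -10-, 0-11, 01-1, 1--0, 1-0-, 10--
PI chart (minterm → PIs covering it):
  2 | -01-  (sole → essential)
  3 | -01-,0-11
  4 | -10-  (sole → essential)
  5 | -10-,01-1
  7 | 0-11,01-1
  8 | 1--0,1-0-,10--
  9 | 1-0-,10--
  10 | -01-,1--0,10--
  11 | -01-,10--
  12 | -10-,1--0,1-0-
  13 | -10-,1-0-
  14 | 1--0  (sole → essential)
Essential prime implicants: -01-, -10-, 1--0
Petrick residual → 0-11, 1-0-
Minimum SOP uses 5 PIs: b'c + bc' + a'cd + ad' + ac'

5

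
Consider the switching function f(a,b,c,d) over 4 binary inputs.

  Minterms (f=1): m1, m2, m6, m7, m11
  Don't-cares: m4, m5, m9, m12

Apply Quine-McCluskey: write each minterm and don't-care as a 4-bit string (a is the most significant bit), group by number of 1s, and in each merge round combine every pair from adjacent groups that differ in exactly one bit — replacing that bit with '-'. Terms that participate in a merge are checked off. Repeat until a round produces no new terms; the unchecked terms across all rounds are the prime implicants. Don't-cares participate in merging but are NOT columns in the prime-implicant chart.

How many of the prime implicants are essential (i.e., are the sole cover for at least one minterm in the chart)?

Round 0: 0001✓ 0010✓ 0100✓ 0101✓ 0110✓ 0111✓ 1001✓ 1011✓ 1100✓
Round 1: -001 -100 0-01 0-10 01-0✓ 01-1✓ 010-✓ 011-✓ 10-1
Round 2: 01--
PIs = {-001, -100, 0-01, 0-10, 01--, 10-1}
Coverage chart:
  m1: -001,0-01
  m2: 0-10 ←essential
  m6: 0-10,01--
  m7: 01-- ←essential
  m11: 10-1 ←essential
Essential: 0-10, 01--, 10-1

3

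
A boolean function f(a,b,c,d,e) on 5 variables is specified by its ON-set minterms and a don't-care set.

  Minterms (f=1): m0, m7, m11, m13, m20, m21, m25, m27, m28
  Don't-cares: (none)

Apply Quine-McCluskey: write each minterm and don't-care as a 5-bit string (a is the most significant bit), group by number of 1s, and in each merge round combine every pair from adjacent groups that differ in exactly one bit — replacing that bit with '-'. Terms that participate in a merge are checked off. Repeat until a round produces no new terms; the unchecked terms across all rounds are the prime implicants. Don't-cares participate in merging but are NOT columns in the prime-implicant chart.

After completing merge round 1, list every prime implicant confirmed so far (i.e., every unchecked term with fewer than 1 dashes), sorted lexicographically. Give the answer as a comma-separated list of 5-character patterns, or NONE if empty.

00000, 00111, 01101

[col 0] 00000, 00111, 01011*, 01101, 10100*, 10101*, 11001*, 11011*, 11100*
[col 1] -1011, 1-100, 1010-, 110-1
Prime implicants: -1011, 00000, 00111, 01101, 1-100, 1010-, 110-1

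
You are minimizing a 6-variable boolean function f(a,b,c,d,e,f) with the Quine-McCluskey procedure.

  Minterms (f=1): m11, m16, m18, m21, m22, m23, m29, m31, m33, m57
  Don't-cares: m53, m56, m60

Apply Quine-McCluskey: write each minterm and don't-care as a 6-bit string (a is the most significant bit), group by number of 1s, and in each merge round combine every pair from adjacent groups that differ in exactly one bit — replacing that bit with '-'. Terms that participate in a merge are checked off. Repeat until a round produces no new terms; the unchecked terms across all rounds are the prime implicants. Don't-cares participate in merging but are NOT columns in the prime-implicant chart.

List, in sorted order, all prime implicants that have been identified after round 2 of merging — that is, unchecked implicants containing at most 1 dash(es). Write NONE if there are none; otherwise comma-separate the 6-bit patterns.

-10101, 001011, 010-10, 0100-0, 01011-, 100001, 111-00, 11100-

Round 0: 001011 010000✓ 010010✓ 010101✓ 010110✓ 010111✓ 011101✓ 011111✓ 100001 110101✓ 111000✓ 111001✓ 111100✓
Round 1: -10101 01-101✓ 01-111✓ 010-10 0100-0 0101-1✓ 01011- 0111-1✓ 111-00 11100-
Round 2: 01-1-1
PIs = {-10101, 001011, 01-1-1, 010-10, 0100-0, 01011-, 100001, 111-00, 11100-}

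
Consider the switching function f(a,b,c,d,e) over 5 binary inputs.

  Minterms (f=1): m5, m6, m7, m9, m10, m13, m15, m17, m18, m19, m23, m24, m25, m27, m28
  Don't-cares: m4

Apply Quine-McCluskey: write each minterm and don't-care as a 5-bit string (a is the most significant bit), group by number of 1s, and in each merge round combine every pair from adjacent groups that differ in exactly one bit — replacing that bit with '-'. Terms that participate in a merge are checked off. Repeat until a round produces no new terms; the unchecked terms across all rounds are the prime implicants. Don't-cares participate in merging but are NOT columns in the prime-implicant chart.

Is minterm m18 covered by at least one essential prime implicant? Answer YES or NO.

YES

Round 0: 00100✓ 00101✓ 00110✓ 00111✓ 01001✓ 01010 01101✓ 01111✓ 10001✓ 10010✓ 10011✓ 10111✓ 11000✓ 11001✓ 11011✓ 11100✓
Round 1: -0111 -1001 0-101✓ 0-111✓ 001-0✓ 001-1✓ 0010-✓ 0011-✓ 01-01 011-1✓ 1-001✓ 1-011✓ 10-11 100-1✓ 1001- 11-00 110-1✓ 1100-
Round 2: 0-1-1 001-- 1-0-1
PIs = {-0111, -1001, 0-1-1, 001--, 01-01, 01010, 1-0-1, 10-11, 1001-, 11-00, 1100-}
Coverage chart:
  m5: 0-1-1,001--
  m6: 001-- ←essential
  m7: -0111,0-1-1,001--
  m9: -1001,01-01
  m10: 01010 ←essential
  m13: 0-1-1,01-01
  m15: 0-1-1 ←essential
  m17: 1-0-1 ←essential
  m18: 1001- ←essential
  m19: 1-0-1,10-11,1001-
  m23: -0111,10-11
  m24: 11-00,1100-
  m25: -1001,1-0-1,1100-
  m27: 1-0-1 ←essential
  m28: 11-00 ←essential
Essential: 0-1-1, 001--, 01010, 1-0-1, 1001-, 11-00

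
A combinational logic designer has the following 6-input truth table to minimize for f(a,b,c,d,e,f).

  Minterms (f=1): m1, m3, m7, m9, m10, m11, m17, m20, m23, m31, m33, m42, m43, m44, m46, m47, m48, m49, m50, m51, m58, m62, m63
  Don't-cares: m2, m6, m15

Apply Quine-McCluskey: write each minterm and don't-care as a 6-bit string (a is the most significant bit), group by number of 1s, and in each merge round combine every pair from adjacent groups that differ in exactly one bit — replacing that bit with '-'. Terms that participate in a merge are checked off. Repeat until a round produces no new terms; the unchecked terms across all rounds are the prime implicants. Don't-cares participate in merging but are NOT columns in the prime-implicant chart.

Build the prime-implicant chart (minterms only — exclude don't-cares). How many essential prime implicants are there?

6

[col 0] 000001*, 000010*, 000011*, 000110*, 000111*, 001001*, 001010*, 001011*, 001111*, 010001*, 010100, 010111*, 011111*, 100001*, 101010*, 101011*, 101100*, 101110*, 101111*, 110000*, 110001*, 110010*, 110011*, 111010*, 111110*, 111111*
[col 1] -00001*, -01010*, -01011*, -01111*, -10001*, -11111*, 0-0001*, 0-0111*, 0-1111*, 00-001*, 00-010*, 00-011*, 00-111*, 000-10*, 000-11*, 0000-1*, 00001-*, 00011-*, 001-11*, 0010-1*, 00101-*, 01-111*, 1-0001*, 1-1010*, 1-1110*, 1-1111*, 101-10*, 101-11*, 10101-*, 1011-0, 10111-*, 11-010, 1100-0*, 1100-1*, 11000-*, 11001-*, 111-10*, 11111-*
[col 2] --0001, --1111, -01-11, -0101-, 0--111, 00--11, 00-0-1, 00-01-, 000-1-, 1-1-10, 1-111-, 101-1-, 1100--
Prime implicants: --0001, --1111, -01-11, -0101-, 0--111, 00--11, 00-0-1, 00-01-, 000-1-, 010100, 1-1-10, 1-111-, 101-1-, 1011-0, 11-010, 1100--
PI chart (minterm → PIs covering it):
  1 | --0001,00-0-1
  3 | 00--11,00-0-1,00-01-,000-1-
  7 | 0--111,00--11,000-1-
  9 | 00-0-1  (sole → essential)
  10 | -0101-,00-01-
  11 | -01-11,-0101-,00--11,00-0-1,00-01-
  17 | --0001  (sole → essential)
  20 | 010100  (sole → essential)
  23 | 0--111  (sole → essential)
  31 | --1111,0--111
  33 | --0001  (sole → essential)
  42 | -0101-,1-1-10,101-1-
  43 | -01-11,-0101-,101-1-
  44 | 1011-0  (sole → essential)
  46 | 1-1-10,1-111-,101-1-,1011-0
  47 | --1111,-01-11,1-111-,101-1-
  48 | 1100--  (sole → essential)
  49 | --0001,1100--
  50 | 11-010,1100--
  51 | 1100--  (sole → essential)
  58 | 1-1-10,11-010
  62 | 1-1-10,1-111-
  63 | --1111,1-111-
Essential prime implicants: --0001, 0--111, 00-0-1, 010100, 1011-0, 1100--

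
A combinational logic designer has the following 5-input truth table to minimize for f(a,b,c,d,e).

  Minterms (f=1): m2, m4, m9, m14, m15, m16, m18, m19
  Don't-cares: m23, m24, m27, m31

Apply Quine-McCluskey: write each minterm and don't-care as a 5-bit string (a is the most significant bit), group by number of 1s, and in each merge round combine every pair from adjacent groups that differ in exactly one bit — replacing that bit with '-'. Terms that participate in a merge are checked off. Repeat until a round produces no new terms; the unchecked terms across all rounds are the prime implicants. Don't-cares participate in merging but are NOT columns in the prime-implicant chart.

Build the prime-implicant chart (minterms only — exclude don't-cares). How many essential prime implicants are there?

[col 0] 00010*, 00100, 01001, 01110*, 01111*, 10000*, 10010*, 10011*, 10111*, 11000*, 11011*, 11111*
[col 1] -0010, -1111, 0111-, 1-000, 1-011*, 1-111*, 10-11*, 100-0, 1001-, 11-11*
[col 2] 1--11
Prime implicants: -0010, -1111, 00100, 01001, 0111-, 1--11, 1-000, 100-0, 1001-
PI chart (minterm → PIs covering it):
  2 | -0010  (sole → essential)
  4 | 00100  (sole → essential)
  9 | 01001  (sole → essential)
  14 | 0111-  (sole → essential)
  15 | -1111,0111-
  16 | 1-000,100-0
  18 | -0010,100-0,1001-
  19 | 1--11,1001-
Essential prime implicants: -0010, 00100, 01001, 0111-

4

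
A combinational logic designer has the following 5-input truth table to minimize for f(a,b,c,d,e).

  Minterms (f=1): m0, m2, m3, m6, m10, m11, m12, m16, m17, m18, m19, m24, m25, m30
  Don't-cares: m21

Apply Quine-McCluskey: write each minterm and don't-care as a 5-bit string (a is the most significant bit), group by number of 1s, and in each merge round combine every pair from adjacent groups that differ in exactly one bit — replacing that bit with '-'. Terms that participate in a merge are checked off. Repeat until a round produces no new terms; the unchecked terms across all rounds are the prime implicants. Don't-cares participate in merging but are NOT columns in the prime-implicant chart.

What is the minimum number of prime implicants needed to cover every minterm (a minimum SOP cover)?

size-2^0 implicants → 00000(✓)  00010(✓)  00011(✓)  00110(✓)  01010(✓)  01011(✓)  01100  10000(✓)  10001(✓)  10010(✓)  10011(✓)  10101(✓)  11000(✓)  11001(✓)  11110
size-2^1 implicants → -0000(✓)  -0010(✓)  -0011(✓)  0-010(✓)  0-011(✓)  00-10  000-0(✓)  0001-(✓)  0101-(✓)  1-000(✓)  1-001(✓)  10-01  100-0(✓)  100-1(✓)  1000-(✓)  1001-(✓)  1100-(✓)
size-2^2 implicants → -00-0  -001-  0-01-  1-00-  100--
Unchecked terms (primes): -00-0, -001-, 0-01-, 00-10, 01100, 1-00-, 10-01, 100--, 11110
Minterm coverage:
  m0 ⊆ -00-0 [E]
  m2 ⊆ -00-0,-001-,0-01-,00-10
  m3 ⊆ -001-,0-01-
  m6 ⊆ 00-10 [E]
  m10 ⊆ 0-01- [E]
  m11 ⊆ 0-01- [E]
  m12 ⊆ 01100 [E]
  m16 ⊆ -00-0,1-00-,100--
  m17 ⊆ 1-00-,10-01,100--
  m18 ⊆ -00-0,-001-,100--
  m19 ⊆ -001-,100--
  m24 ⊆ 1-00- [E]
  m25 ⊆ 1-00- [E]
  m30 ⊆ 11110 [E]
E = {-00-0, 0-01-, 00-10, 01100, 1-00-, 11110}
Petrick residual → -001-
Cover = b'c'e' + b'c'd + a'c'd + a'b'de' + a'bcd'e' + ac'd' + abcde'  |cover|=7

7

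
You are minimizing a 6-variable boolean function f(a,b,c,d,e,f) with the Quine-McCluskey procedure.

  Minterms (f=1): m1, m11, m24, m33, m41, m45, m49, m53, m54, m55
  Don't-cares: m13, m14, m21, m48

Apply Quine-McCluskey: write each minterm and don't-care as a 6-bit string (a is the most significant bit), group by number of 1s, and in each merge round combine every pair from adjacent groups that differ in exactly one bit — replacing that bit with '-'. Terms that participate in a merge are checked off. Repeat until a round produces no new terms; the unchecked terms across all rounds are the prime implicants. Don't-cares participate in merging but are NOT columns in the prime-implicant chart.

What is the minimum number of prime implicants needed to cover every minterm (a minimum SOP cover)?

6

[col 0] 000001*, 001011, 001101*, 001110, 010101*, 011000, 100001*, 101001*, 101101*, 110000*, 110001*, 110101*, 110110*, 110111*
[col 1] -00001, -01101, -10101, 1-0001, 10-001, 101-01, 110-01, 11000-, 1101-1, 11011-
Prime implicants: -00001, -01101, -10101, 001011, 001110, 011000, 1-0001, 10-001, 101-01, 110-01, 11000-, 1101-1, 11011-
PI chart (minterm → PIs covering it):
  1 | -00001  (sole → essential)
  11 | 001011  (sole → essential)
  24 | 011000  (sole → essential)
  33 | -00001,1-0001,10-001
  41 | 10-001,101-01
  45 | -01101,101-01
  49 | 1-0001,110-01,11000-
  53 | -10101,110-01,1101-1
  54 | 11011-  (sole → essential)
  55 | 1101-1,11011-
Essential prime implicants: -00001, 001011, 011000, 11011-
Petrick residual → 101-01, 110-01
Minimum SOP uses 6 PIs: b'c'd'e'f + a'b'cd'ef + a'bcd'e'f' + ab'ce'f + abc'e'f + abc'de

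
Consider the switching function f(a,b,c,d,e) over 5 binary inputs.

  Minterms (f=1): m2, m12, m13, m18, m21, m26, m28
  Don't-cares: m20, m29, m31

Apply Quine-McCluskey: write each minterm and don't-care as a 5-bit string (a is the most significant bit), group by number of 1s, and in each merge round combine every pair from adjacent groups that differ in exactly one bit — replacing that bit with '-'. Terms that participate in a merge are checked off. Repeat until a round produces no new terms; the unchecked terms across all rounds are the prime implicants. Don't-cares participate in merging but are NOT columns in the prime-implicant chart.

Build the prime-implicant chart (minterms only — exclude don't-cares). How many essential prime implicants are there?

Round 0: 00010✓ 01100✓ 01101✓ 10010✓ 10100✓ 10101✓ 11010✓ 11100✓ 11101✓ 11111✓
Round 1: -0010 -1100✓ -1101✓ 0110-✓ 1-010 1-100✓ 1-101✓ 1010-✓ 111-1 1110-✓
Round 2: -110- 1-10-
PIs = {-0010, -110-, 1-010, 1-10-, 111-1}
Coverage chart:
  m2: -0010 ←essential
  m12: -110- ←essential
  m13: -110- ←essential
  m18: -0010,1-010
  m21: 1-10- ←essential
  m26: 1-010 ←essential
  m28: -110-,1-10-
Essential: -0010, -110-, 1-010, 1-10-

4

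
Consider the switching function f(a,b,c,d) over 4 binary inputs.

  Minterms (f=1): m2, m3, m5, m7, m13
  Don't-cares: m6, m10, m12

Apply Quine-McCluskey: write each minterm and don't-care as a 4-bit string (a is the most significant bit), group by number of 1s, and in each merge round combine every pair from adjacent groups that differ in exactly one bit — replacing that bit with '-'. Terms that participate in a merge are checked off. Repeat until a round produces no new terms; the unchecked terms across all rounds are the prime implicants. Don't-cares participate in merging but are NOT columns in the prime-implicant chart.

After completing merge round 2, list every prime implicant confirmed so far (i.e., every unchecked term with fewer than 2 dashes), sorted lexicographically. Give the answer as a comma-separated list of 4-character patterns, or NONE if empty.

size-2^0 implicants → 0010(✓)  0011(✓)  0101(✓)  0110(✓)  0111(✓)  1010(✓)  1100(✓)  1101(✓)
size-2^1 implicants → -010  -101  0-10(✓)  0-11(✓)  001-(✓)  01-1  011-(✓)  110-
size-2^2 implicants → 0-1-
Unchecked terms (primes): -010, -101, 0-1-, 01-1, 110-

-010, -101, 01-1, 110-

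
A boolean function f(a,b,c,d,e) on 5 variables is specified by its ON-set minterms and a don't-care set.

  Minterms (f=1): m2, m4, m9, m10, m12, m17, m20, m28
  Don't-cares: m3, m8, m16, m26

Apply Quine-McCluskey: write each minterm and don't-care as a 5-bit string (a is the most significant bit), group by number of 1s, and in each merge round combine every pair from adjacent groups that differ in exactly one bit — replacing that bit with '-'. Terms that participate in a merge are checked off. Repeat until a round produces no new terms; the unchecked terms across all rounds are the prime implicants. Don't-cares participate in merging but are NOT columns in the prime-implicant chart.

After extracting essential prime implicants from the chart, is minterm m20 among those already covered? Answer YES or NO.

YES

[col 0] 00010*, 00011*, 00100*, 01000*, 01001*, 01010*, 01100*, 10000*, 10001*, 10100*, 11010*, 11100*
[col 1] -0100*, -1010, -1100*, 0-010, 0-100*, 0001-, 01-00, 010-0, 0100-, 1-100*, 10-00, 1000-
[col 2] --100
Prime implicants: --100, -1010, 0-010, 0001-, 01-00, 010-0, 0100-, 10-00, 1000-
PI chart (minterm → PIs covering it):
  2 | 0-010,0001-
  4 | --100  (sole → essential)
  9 | 0100-  (sole → essential)
  10 | -1010,0-010,010-0
  12 | --100,01-00
  17 | 1000-  (sole → essential)
  20 | --100,10-00
  28 | --100  (sole → essential)
Essential prime implicants: --100, 0100-, 1000-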